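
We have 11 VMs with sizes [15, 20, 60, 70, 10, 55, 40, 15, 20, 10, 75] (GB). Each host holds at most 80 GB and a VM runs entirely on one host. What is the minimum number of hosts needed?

5

Total = 75 + 70 + 60 + 55 + 40 + 20 + 20 + 15 + 15 + 10 + 10 = 390 GB.
Lower bound: ⌈390/80⌉ = 5 hosts.
A packing using 5 hosts:
  host 1: 75 = 75
  host 2: 70 + 10 = 80
  host 3: 60 + 20 = 80
  host 4: 55 + 20 = 75
  host 5: 40 + 15 + 15 + 10 = 80
This matches the lower bound, so 5 is optimal.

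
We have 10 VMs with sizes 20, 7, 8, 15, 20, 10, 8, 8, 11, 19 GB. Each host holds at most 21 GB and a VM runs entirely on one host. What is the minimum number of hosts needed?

7

Total = 20 + 20 + 19 + 15 + 11 + 10 + 8 + 8 + 8 + 7 = 126 GB.
Lower bound: ⌈126/21⌉ = 6 hosts.
A packing using 7 hosts:
  host 1: 20 = 20
  host 2: 20 = 20
  host 3: 19 = 19
  host 4: 15 = 15
  host 5: 11 + 10 = 21
  host 6: 8 + 8 = 16
  host 7: 8 + 7 = 15
No arrangement into 6 hosts stays within capacity, so 7 is optimal.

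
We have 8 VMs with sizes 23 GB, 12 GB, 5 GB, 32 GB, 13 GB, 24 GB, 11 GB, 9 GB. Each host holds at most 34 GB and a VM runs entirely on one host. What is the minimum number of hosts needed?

Total = 32 + 24 + 23 + 13 + 12 + 11 + 9 + 5 = 129 GB.
Lower bound: ⌈129/34⌉ = 4 hosts.
A packing using 4 hosts:
  host 1: 32 = 32
  host 2: 24 + 9 = 33
  host 3: 23 + 11 = 34
  host 4: 13 + 12 + 5 = 30
This matches the lower bound, so 4 is optimal.

4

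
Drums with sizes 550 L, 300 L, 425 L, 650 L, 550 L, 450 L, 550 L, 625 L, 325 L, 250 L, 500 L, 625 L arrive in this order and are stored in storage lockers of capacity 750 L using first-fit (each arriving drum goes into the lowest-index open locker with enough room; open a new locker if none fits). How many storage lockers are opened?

10

  550 → locker 1 (new)  [load 550/750]
  300 → locker 2 (new)  [load 300/750]
  425 → locker 2  [load 725/750]
  650 → locker 3 (new)  [load 650/750]
  550 → locker 4 (new)  [load 550/750]
  450 → locker 5 (new)  [load 450/750]
  550 → locker 6 (new)  [load 550/750]
  625 → locker 7 (new)  [load 625/750]
  325 → locker 8 (new)  [load 325/750]
  250 → locker 5  [load 700/750]
  500 → locker 9 (new)  [load 500/750]
  625 → locker 10 (new)  [load 625/750]
10 storage lockers opened.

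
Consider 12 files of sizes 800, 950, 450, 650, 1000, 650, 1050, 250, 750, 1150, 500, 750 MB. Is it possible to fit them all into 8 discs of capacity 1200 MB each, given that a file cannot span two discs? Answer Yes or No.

No

Total = 8950 MB; ⌈8950/1200⌉ = 8.
9 files each exceed half the capacity and cannot share a disc, forcing at least 9 discs.
At least 9 discs are required, but only 8 are allowed.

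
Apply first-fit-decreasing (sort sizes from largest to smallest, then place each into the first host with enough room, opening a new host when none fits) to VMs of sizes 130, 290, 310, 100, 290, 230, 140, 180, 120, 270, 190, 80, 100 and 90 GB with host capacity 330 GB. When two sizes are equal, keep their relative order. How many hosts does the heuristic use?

Sorted descending: 310, 290, 290, 270, 230, 190, 180, 140, 130, 120, 100, 100, 90, 80.
  310 → host 1 (new)  [load 310/330]
  290 → host 2 (new)  [load 290/330]
  290 → host 3 (new)  [load 290/330]
  270 → host 4 (new)  [load 270/330]
  230 → host 5 (new)  [load 230/330]
  190 → host 6 (new)  [load 190/330]
  180 → host 7 (new)  [load 180/330]
  140 → host 6  [load 330/330]
  130 → host 7  [load 310/330]
  120 → host 8 (new)  [load 120/330]
  100 → host 5  [load 330/330]
  100 → host 8  [load 220/330]
  90 → host 8  [load 310/330]
  80 → host 9 (new)  [load 80/330]
9 hosts opened.

9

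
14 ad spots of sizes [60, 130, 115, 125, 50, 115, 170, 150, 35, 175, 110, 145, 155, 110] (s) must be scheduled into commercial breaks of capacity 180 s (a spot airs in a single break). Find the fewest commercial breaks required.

Total = 175 + 170 + 155 + 150 + 145 + 130 + 125 + 115 + 115 + 110 + 110 + 60 + 50 + 35 = 1645 s.
Lower bound: ⌈1645/180⌉ = 10 commercial breaks.
Also, 11 ad spots each exceed 90 s, and no two of those can share a break, so at least 11 commercial breaks are needed.
A packing using 11 commercial breaks:
  break 1: 175 = 175
  break 2: 170 = 170
  break 3: 155 = 155
  break 4: 150 = 150
  break 5: 145 + 35 = 180
  break 6: 130 + 50 = 180
  break 7: 125 = 125
  break 8: 115 + 60 = 175
  break 9: 115 = 115
  break 10: 110 = 110
  break 11: 110 = 110
This matches the lower bound, so 11 is optimal.

11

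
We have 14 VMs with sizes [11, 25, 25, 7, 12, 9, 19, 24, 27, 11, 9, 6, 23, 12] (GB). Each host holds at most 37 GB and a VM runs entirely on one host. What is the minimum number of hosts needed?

Total = 27 + 25 + 25 + 24 + 23 + 19 + 12 + 12 + 11 + 11 + 9 + 9 + 7 + 6 = 220 GB.
Lower bound: ⌈220/37⌉ = 6 hosts.
A packing using 7 hosts:
  host 1: 27 + 9 = 36
  host 2: 25 + 12 = 37
  host 3: 25 + 12 = 37
  host 4: 24 + 11 = 35
  host 5: 23 + 11 = 34
  host 6: 19 + 9 + 7 = 35
  host 7: 6 = 6
No arrangement into 6 hosts stays within capacity, so 7 is optimal.

7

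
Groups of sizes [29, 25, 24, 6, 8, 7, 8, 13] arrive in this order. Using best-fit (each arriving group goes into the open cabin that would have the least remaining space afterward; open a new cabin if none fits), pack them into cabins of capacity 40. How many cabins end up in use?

  29 → cabin 1 (new)  [load 29/40]
  25 → cabin 2 (new)  [load 25/40]
  24 → cabin 3 (new)  [load 24/40]
  6 → cabin 1  [load 35/40]
  8 → cabin 2  [load 33/40]
  7 → cabin 2  [load 40/40]
  8 → cabin 3  [load 32/40]
  13 → cabin 4 (new)  [load 13/40]
4 cabins opened.

4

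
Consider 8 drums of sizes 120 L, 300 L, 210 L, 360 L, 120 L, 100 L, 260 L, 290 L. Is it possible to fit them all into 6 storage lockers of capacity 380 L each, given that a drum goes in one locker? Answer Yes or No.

A valid assignment using 6 storage lockers:
  locker 1: 360 = 360
  locker 2: 300 = 300
  locker 3: 290 = 290
  locker 4: 260 + 120 = 380
  locker 5: 210 + 120 = 330
  locker 6: 100 = 100
Every load is within 380 L, so 6 storage lockers suffice.

Yes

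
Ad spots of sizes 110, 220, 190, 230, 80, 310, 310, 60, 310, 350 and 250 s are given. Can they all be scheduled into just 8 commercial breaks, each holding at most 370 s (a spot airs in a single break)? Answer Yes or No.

Yes

A valid assignment using 8 commercial breaks:
  break 1: 350 = 350
  break 2: 310 + 60 = 370
  break 3: 310 = 310
  break 4: 310 = 310
  break 5: 250 + 110 = 360
  break 6: 230 + 80 = 310
  break 7: 220 = 220
  break 8: 190 = 190
Every load is within 370 s, so 8 commercial breaks suffice.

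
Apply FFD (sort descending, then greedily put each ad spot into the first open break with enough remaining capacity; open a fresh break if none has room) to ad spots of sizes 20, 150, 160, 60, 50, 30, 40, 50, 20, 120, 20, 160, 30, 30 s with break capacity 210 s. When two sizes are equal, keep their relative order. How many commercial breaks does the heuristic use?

5

Sorted descending: 160, 160, 150, 120, 60, 50, 50, 40, 30, 30, 30, 20, 20, 20.
  160 → break 1 (new)  [load 160/210]
  160 → break 2 (new)  [load 160/210]
  150 → break 3 (new)  [load 150/210]
  120 → break 4 (new)  [load 120/210]
  60 → break 3  [load 210/210]
  50 → break 1  [load 210/210]
  50 → break 2  [load 210/210]
  40 → break 4  [load 160/210]
  30 → break 4  [load 190/210]
  30 → break 5 (new)  [load 30/210]
  30 → break 5  [load 60/210]
  20 → break 4  [load 210/210]
  20 → break 5  [load 80/210]
  20 → break 5  [load 100/210]
5 commercial breaks opened.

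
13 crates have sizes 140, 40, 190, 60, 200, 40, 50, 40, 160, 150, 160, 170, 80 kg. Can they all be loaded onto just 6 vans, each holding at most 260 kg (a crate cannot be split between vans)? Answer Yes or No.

Total = 1480 kg; ⌈1480/260⌉ = 6.
7 crates each exceed half the capacity and cannot share a van, forcing at least 7 vans.
At least 7 vans are required, but only 6 are allowed.

No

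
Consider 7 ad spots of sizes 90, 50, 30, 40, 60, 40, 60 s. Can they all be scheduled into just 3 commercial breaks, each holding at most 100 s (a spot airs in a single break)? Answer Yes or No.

Total = 370 s; ⌈370/100⌉ = 4.
At least 4 commercial breaks are required, but only 3 are allowed.

No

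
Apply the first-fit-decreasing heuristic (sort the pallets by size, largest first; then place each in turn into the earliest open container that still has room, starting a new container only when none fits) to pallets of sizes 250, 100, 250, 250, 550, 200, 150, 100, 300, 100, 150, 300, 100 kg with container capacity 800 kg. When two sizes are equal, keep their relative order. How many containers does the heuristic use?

4

Sorted descending: 550, 300, 300, 250, 250, 250, 200, 150, 150, 100, 100, 100, 100.
  550 → container 1 (new)  [load 550/800]
  300 → container 2 (new)  [load 300/800]
  300 → container 2  [load 600/800]
  250 → container 1  [load 800/800]
  250 → container 3 (new)  [load 250/800]
  250 → container 3  [load 500/800]
  200 → container 2  [load 800/800]
  150 → container 3  [load 650/800]
  150 → container 3  [load 800/800]
  100 → container 4 (new)  [load 100/800]
  100 → container 4  [load 200/800]
  100 → container 4  [load 300/800]
  100 → container 4  [load 400/800]
4 containers opened.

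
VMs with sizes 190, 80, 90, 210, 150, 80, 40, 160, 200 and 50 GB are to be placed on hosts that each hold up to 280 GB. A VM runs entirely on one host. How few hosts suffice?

5

Total = 210 + 200 + 190 + 160 + 150 + 90 + 80 + 80 + 50 + 40 = 1250 GB.
Lower bound: ⌈1250/280⌉ = 5 hosts.
A packing using 5 hosts:
  host 1: 210 + 50 = 260
  host 2: 200 + 80 = 280
  host 3: 190 + 90 = 280
  host 4: 160 + 80 + 40 = 280
  host 5: 150 = 150
This matches the lower bound, so 5 is optimal.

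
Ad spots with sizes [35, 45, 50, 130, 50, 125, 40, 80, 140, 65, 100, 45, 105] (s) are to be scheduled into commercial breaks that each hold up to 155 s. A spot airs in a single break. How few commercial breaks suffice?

7

Total = 140 + 130 + 125 + 105 + 100 + 80 + 65 + 50 + 50 + 45 + 45 + 40 + 35 = 1010 s.
Lower bound: ⌈1010/155⌉ = 7 commercial breaks.
A packing using 7 commercial breaks:
  break 1: 140 = 140
  break 2: 130 = 130
  break 3: 125 = 125
  break 4: 105 + 50 = 155
  break 5: 100 + 50 = 150
  break 6: 80 + 40 + 35 = 155
  break 7: 65 + 45 + 45 = 155
This matches the lower bound, so 7 is optimal.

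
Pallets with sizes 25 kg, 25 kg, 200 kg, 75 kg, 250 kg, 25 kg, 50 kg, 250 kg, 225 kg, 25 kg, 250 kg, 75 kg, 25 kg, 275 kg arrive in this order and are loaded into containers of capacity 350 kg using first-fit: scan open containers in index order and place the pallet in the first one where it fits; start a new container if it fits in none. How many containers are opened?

  25 → container 1 (new)  [load 25/350]
  25 → container 1  [load 50/350]
  200 → container 1  [load 250/350]
  75 → container 1  [load 325/350]
  250 → container 2 (new)  [load 250/350]
  25 → container 1  [load 350/350]
  50 → container 2  [load 300/350]
  250 → container 3 (new)  [load 250/350]
  225 → container 4 (new)  [load 225/350]
  25 → container 2  [load 325/350]
  250 → container 5 (new)  [load 250/350]
  75 → container 3  [load 325/350]
  25 → container 2  [load 350/350]
  275 → container 6 (new)  [load 275/350]
6 containers opened.

6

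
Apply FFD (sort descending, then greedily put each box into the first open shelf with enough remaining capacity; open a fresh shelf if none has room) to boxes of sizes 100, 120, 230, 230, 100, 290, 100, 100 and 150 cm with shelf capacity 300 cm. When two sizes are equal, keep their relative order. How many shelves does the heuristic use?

6

Sorted descending: 290, 230, 230, 150, 120, 100, 100, 100, 100.
  290 → shelf 1 (new)  [load 290/300]
  230 → shelf 2 (new)  [load 230/300]
  230 → shelf 3 (new)  [load 230/300]
  150 → shelf 4 (new)  [load 150/300]
  120 → shelf 4  [load 270/300]
  100 → shelf 5 (new)  [load 100/300]
  100 → shelf 5  [load 200/300]
  100 → shelf 5  [load 300/300]
  100 → shelf 6 (new)  [load 100/300]
6 shelves opened.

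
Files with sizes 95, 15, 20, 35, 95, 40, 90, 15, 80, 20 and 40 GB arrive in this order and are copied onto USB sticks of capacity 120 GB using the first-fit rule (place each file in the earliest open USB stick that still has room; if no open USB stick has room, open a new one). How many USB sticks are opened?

  95 → USB stick 1 (new)  [load 95/120]
  15 → USB stick 1  [load 110/120]
  20 → USB stick 2 (new)  [load 20/120]
  35 → USB stick 2  [load 55/120]
  95 → USB stick 3 (new)  [load 95/120]
  40 → USB stick 2  [load 95/120]
  90 → USB stick 4 (new)  [load 90/120]
  15 → USB stick 2  [load 110/120]
  80 → USB stick 5 (new)  [load 80/120]
  20 → USB stick 3  [load 115/120]
  40 → USB stick 5  [load 120/120]
5 USB sticks opened.

5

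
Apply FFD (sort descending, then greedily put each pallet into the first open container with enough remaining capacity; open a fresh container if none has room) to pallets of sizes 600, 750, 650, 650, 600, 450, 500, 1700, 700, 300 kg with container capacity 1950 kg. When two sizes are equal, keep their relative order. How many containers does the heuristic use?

4

Sorted descending: 1700, 750, 700, 650, 650, 600, 600, 500, 450, 300.
  1700 → container 1 (new)  [load 1700/1950]
  750 → container 2 (new)  [load 750/1950]
  700 → container 2  [load 1450/1950]
  650 → container 3 (new)  [load 650/1950]
  650 → container 3  [load 1300/1950]
  600 → container 3  [load 1900/1950]
  600 → container 4 (new)  [load 600/1950]
  500 → container 2  [load 1950/1950]
  450 → container 4  [load 1050/1950]
  300 → container 4  [load 1350/1950]
4 containers opened.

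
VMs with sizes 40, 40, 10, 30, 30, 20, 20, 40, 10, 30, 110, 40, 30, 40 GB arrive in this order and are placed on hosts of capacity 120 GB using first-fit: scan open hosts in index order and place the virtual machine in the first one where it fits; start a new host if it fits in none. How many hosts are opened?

  40 → host 1 (new)  [load 40/120]
  40 → host 1  [load 80/120]
  10 → host 1  [load 90/120]
  30 → host 1  [load 120/120]
  30 → host 2 (new)  [load 30/120]
  20 → host 2  [load 50/120]
  20 → host 2  [load 70/120]
  40 → host 2  [load 110/120]
  10 → host 2  [load 120/120]
  30 → host 3 (new)  [load 30/120]
  110 → host 4 (new)  [load 110/120]
  40 → host 3  [load 70/120]
  30 → host 3  [load 100/120]
  40 → host 5 (new)  [load 40/120]
5 hosts opened.

5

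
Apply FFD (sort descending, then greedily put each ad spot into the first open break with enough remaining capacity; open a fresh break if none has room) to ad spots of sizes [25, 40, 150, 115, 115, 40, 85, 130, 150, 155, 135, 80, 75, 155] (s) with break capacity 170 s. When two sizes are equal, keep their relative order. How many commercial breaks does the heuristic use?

Sorted descending: 155, 155, 150, 150, 135, 130, 115, 115, 85, 80, 75, 40, 40, 25.
  155 → break 1 (new)  [load 155/170]
  155 → break 2 (new)  [load 155/170]
  150 → break 3 (new)  [load 150/170]
  150 → break 4 (new)  [load 150/170]
  135 → break 5 (new)  [load 135/170]
  130 → break 6 (new)  [load 130/170]
  115 → break 7 (new)  [load 115/170]
  115 → break 8 (new)  [load 115/170]
  85 → break 9 (new)  [load 85/170]
  80 → break 9  [load 165/170]
  75 → break 10 (new)  [load 75/170]
  40 → break 6  [load 170/170]
  40 → break 7  [load 155/170]
  25 → break 5  [load 160/170]
10 commercial breaks opened.

10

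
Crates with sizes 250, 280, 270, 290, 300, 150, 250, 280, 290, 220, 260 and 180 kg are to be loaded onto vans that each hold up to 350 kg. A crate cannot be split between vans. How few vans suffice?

11

Total = 300 + 290 + 290 + 280 + 280 + 270 + 260 + 250 + 250 + 220 + 180 + 150 = 3020 kg.
Lower bound: ⌈3020/350⌉ = 9 vans.
Also, 11 crates each exceed 175 kg, and no two of those can share a van, so at least 11 vans are needed.
A packing using 11 vans:
  van 1: 300 = 300
  van 2: 290 = 290
  van 3: 290 = 290
  van 4: 280 = 280
  van 5: 280 = 280
  van 6: 270 = 270
  van 7: 260 = 260
  van 8: 250 = 250
  van 9: 250 = 250
  van 10: 220 = 220
  van 11: 180 + 150 = 330
This matches the lower bound, so 11 is optimal.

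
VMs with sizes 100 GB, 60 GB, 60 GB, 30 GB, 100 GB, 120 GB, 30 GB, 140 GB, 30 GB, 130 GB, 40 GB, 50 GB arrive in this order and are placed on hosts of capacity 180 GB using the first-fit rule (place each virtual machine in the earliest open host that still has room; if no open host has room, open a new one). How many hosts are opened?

  100 → host 1 (new)  [load 100/180]
  60 → host 1  [load 160/180]
  60 → host 2 (new)  [load 60/180]
  30 → host 2  [load 90/180]
  100 → host 3 (new)  [load 100/180]
  120 → host 4 (new)  [load 120/180]
  30 → host 2  [load 120/180]
  140 → host 5 (new)  [load 140/180]
  30 → host 2  [load 150/180]
  130 → host 6 (new)  [load 130/180]
  40 → host 3  [load 140/180]
  50 → host 4  [load 170/180]
6 hosts opened.

6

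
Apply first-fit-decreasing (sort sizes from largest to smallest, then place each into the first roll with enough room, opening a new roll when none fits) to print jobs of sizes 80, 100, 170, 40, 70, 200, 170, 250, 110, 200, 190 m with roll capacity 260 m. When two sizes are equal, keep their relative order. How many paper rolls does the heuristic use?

7

Sorted descending: 250, 200, 200, 190, 170, 170, 110, 100, 80, 70, 40.
  250 → roll 1 (new)  [load 250/260]
  200 → roll 2 (new)  [load 200/260]
  200 → roll 3 (new)  [load 200/260]
  190 → roll 4 (new)  [load 190/260]
  170 → roll 5 (new)  [load 170/260]
  170 → roll 6 (new)  [load 170/260]
  110 → roll 7 (new)  [load 110/260]
  100 → roll 7  [load 210/260]
  80 → roll 5  [load 250/260]
  70 → roll 4  [load 260/260]
  40 → roll 2  [load 240/260]
7 paper rolls opened.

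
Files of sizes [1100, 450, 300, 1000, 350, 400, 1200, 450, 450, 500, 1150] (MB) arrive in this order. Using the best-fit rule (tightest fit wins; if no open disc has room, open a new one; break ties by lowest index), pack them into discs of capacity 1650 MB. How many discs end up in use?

  1100 → disc 1 (new)  [load 1100/1650]
  450 → disc 1  [load 1550/1650]
  300 → disc 2 (new)  [load 300/1650]
  1000 → disc 2  [load 1300/1650]
  350 → disc 2  [load 1650/1650]
  400 → disc 3 (new)  [load 400/1650]
  1200 → disc 3  [load 1600/1650]
  450 → disc 4 (new)  [load 450/1650]
  450 → disc 4  [load 900/1650]
  500 → disc 4  [load 1400/1650]
  1150 → disc 5 (new)  [load 1150/1650]
5 discs opened.

5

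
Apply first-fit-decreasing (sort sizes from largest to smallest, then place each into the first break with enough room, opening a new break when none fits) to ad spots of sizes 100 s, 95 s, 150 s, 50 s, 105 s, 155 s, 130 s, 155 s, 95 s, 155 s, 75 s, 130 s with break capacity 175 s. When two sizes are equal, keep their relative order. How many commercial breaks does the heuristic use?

Sorted descending: 155, 155, 155, 150, 130, 130, 105, 100, 95, 95, 75, 50.
  155 → break 1 (new)  [load 155/175]
  155 → break 2 (new)  [load 155/175]
  155 → break 3 (new)  [load 155/175]
  150 → break 4 (new)  [load 150/175]
  130 → break 5 (new)  [load 130/175]
  130 → break 6 (new)  [load 130/175]
  105 → break 7 (new)  [load 105/175]
  100 → break 8 (new)  [load 100/175]
  95 → break 9 (new)  [load 95/175]
  95 → break 10 (new)  [load 95/175]
  75 → break 8  [load 175/175]
  50 → break 7  [load 155/175]
10 commercial breaks opened.

10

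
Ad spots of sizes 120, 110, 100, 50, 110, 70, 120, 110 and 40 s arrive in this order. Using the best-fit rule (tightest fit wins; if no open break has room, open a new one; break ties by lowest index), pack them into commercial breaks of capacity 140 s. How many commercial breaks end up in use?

  120 → break 1 (new)  [load 120/140]
  110 → break 2 (new)  [load 110/140]
  100 → break 3 (new)  [load 100/140]
  50 → break 4 (new)  [load 50/140]
  110 → break 5 (new)  [load 110/140]
  70 → break 4  [load 120/140]
  120 → break 6 (new)  [load 120/140]
  110 → break 7 (new)  [load 110/140]
  40 → break 3  [load 140/140]
7 commercial breaks opened.

7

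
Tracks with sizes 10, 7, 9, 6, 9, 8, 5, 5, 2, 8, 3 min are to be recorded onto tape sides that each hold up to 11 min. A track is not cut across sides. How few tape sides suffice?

Total = 10 + 9 + 9 + 8 + 8 + 7 + 6 + 5 + 5 + 3 + 2 = 72 min.
Lower bound: ⌈72/11⌉ = 7 tape sides.
A packing using 8 tape sides:
  side 1: 10 = 10
  side 2: 9 + 2 = 11
  side 3: 9 = 9
  side 4: 8 + 3 = 11
  side 5: 8 = 8
  side 6: 7 = 7
  side 7: 6 + 5 = 11
  side 8: 5 = 5
No arrangement into 7 tape sides stays within capacity, so 8 is optimal.

8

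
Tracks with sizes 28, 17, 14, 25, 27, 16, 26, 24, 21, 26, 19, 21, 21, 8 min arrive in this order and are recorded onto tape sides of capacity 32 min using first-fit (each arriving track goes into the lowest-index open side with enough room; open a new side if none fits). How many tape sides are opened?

  28 → side 1 (new)  [load 28/32]
  17 → side 2 (new)  [load 17/32]
  14 → side 2  [load 31/32]
  25 → side 3 (new)  [load 25/32]
  27 → side 4 (new)  [load 27/32]
  16 → side 5 (new)  [load 16/32]
  26 → side 6 (new)  [load 26/32]
  24 → side 7 (new)  [load 24/32]
  21 → side 8 (new)  [load 21/32]
  26 → side 9 (new)  [load 26/32]
  19 → side 10 (new)  [load 19/32]
  21 → side 11 (new)  [load 21/32]
  21 → side 12 (new)  [load 21/32]
  8 → side 5  [load 24/32]
12 tape sides opened.

12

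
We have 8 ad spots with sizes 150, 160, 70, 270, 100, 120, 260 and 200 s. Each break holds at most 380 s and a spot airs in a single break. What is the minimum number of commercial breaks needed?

Total = 270 + 260 + 200 + 160 + 150 + 120 + 100 + 70 = 1330 s.
Lower bound: ⌈1330/380⌉ = 4 commercial breaks.
A packing using 4 commercial breaks:
  break 1: 270 + 100 = 370
  break 2: 260 + 120 = 380
  break 3: 200 + 160 = 360
  break 4: 150 + 70 = 220
This matches the lower bound, so 4 is optimal.

4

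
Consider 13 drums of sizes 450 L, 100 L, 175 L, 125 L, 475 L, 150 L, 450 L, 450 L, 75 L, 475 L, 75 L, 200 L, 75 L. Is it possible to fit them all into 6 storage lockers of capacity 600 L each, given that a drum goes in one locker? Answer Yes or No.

A valid assignment using 6 storage lockers:
  locker 1: 475 + 125 = 600
  locker 2: 475 + 100 = 575
  locker 3: 450 + 150 = 600
  locker 4: 450 + 75 + 75 = 600
  locker 5: 450 + 75 = 525
  locker 6: 200 + 175 = 375
Every load is within 600 L, so 6 storage lockers suffice.

Yes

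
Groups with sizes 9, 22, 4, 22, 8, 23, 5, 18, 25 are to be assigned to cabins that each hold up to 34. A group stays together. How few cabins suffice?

5

Total = 25 + 23 + 22 + 22 + 18 + 9 + 8 + 5 + 4 = 136.
Lower bound: ⌈136/34⌉ = 4 cabins.
Also, 5 groups each exceed 17, and no two of those can share a cabin, so at least 5 cabins are needed.
A packing using 5 cabins:
  cabin 1: 25 + 9 = 34
  cabin 2: 23 + 8 = 31
  cabin 3: 22 + 5 + 4 = 31
  cabin 4: 22 = 22
  cabin 5: 18 = 18
This matches the lower bound, so 5 is optimal.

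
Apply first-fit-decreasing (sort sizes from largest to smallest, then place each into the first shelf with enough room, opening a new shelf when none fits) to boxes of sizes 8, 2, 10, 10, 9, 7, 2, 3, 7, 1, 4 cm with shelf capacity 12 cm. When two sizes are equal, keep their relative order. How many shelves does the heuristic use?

6

Sorted descending: 10, 10, 9, 8, 7, 7, 4, 3, 2, 2, 1.
  10 → shelf 1 (new)  [load 10/12]
  10 → shelf 2 (new)  [load 10/12]
  9 → shelf 3 (new)  [load 9/12]
  8 → shelf 4 (new)  [load 8/12]
  7 → shelf 5 (new)  [load 7/12]
  7 → shelf 6 (new)  [load 7/12]
  4 → shelf 4  [load 12/12]
  3 → shelf 3  [load 12/12]
  2 → shelf 1  [load 12/12]
  2 → shelf 2  [load 12/12]
  1 → shelf 5  [load 8/12]
6 shelves opened.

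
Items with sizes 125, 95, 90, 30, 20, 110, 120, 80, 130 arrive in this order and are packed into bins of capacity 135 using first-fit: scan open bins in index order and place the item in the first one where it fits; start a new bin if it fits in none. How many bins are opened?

  125 → bin 1 (new)  [load 125/135]
  95 → bin 2 (new)  [load 95/135]
  90 → bin 3 (new)  [load 90/135]
  30 → bin 2  [load 125/135]
  20 → bin 3  [load 110/135]
  110 → bin 4 (new)  [load 110/135]
  120 → bin 5 (new)  [load 120/135]
  80 → bin 6 (new)  [load 80/135]
  130 → bin 7 (new)  [load 130/135]
7 bins opened.

7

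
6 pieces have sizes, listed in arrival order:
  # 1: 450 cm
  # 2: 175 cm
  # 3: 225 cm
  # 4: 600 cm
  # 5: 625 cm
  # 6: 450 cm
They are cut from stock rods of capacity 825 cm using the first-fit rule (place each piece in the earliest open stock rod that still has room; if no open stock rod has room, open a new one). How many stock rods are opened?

  450 → stock rod 1 (new)  [load 450/825]
  175 → stock rod 1  [load 625/825]
  225 → stock rod 2 (new)  [load 225/825]
  600 → stock rod 2  [load 825/825]
  625 → stock rod 3 (new)  [load 625/825]
  450 → stock rod 4 (new)  [load 450/825]
4 stock rods opened.

4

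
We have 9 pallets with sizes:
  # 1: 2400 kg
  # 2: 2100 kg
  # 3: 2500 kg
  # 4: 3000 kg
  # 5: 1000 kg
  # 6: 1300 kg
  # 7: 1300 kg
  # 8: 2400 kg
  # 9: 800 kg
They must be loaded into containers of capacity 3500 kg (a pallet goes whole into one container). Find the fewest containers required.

6

Total = 3000 + 2500 + 2400 + 2400 + 2100 + 1300 + 1300 + 1000 + 800 = 16800 kg.
Lower bound: ⌈16800/3500⌉ = 5 containers.
A packing using 6 containers:
  container 1: 3000 = 3000
  container 2: 2500 + 1000 = 3500
  container 3: 2400 + 800 = 3200
  container 4: 2400 = 2400
  container 5: 2100 + 1300 = 3400
  container 6: 1300 = 1300
No arrangement into 5 containers stays within capacity, so 6 is optimal.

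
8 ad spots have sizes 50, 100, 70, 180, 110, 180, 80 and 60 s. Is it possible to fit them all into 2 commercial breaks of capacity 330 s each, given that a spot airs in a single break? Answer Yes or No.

Total = 830 s; ⌈830/330⌉ = 3.
At least 3 commercial breaks are required, but only 2 are allowed.

No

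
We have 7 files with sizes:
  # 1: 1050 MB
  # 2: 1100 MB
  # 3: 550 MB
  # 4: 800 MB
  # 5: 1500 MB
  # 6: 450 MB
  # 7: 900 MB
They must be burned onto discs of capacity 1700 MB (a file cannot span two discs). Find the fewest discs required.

Total = 1500 + 1100 + 1050 + 900 + 800 + 550 + 450 = 6350 MB.
Lower bound: ⌈6350/1700⌉ = 4 discs.
A packing using 4 discs:
  disc 1: 1500 = 1500
  disc 2: 1100 + 550 = 1650
  disc 3: 1050 + 450 = 1500
  disc 4: 900 + 800 = 1700
This matches the lower bound, so 4 is optimal.

4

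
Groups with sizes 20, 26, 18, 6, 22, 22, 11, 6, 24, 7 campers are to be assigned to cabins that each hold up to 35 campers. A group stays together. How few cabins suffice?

Total = 26 + 24 + 22 + 22 + 20 + 18 + 11 + 7 + 6 + 6 = 162 campers.
Lower bound: ⌈162/35⌉ = 5 cabins.
Also, 6 groups each exceed 35/2 campers, and no two of those can share a cabin, so at least 6 cabins are needed.
A packing using 6 cabins:
  cabin 1: 26 + 7 = 33
  cabin 2: 24 + 11 = 35
  cabin 3: 22 + 6 + 6 = 34
  cabin 4: 22 = 22
  cabin 5: 20 = 20
  cabin 6: 18 = 18
This matches the lower bound, so 6 is optimal.

6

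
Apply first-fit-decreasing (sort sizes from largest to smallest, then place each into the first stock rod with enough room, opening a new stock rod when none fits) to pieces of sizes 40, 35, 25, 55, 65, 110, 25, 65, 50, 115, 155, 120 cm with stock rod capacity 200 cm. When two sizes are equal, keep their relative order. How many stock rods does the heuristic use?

5

Sorted descending: 155, 120, 115, 110, 65, 65, 55, 50, 40, 35, 25, 25.
  155 → stock rod 1 (new)  [load 155/200]
  120 → stock rod 2 (new)  [load 120/200]
  115 → stock rod 3 (new)  [load 115/200]
  110 → stock rod 4 (new)  [load 110/200]
  65 → stock rod 2  [load 185/200]
  65 → stock rod 3  [load 180/200]
  55 → stock rod 4  [load 165/200]
  50 → stock rod 5 (new)  [load 50/200]
  40 → stock rod 1  [load 195/200]
  35 → stock rod 4  [load 200/200]
  25 → stock rod 5  [load 75/200]
  25 → stock rod 5  [load 100/200]
5 stock rods opened.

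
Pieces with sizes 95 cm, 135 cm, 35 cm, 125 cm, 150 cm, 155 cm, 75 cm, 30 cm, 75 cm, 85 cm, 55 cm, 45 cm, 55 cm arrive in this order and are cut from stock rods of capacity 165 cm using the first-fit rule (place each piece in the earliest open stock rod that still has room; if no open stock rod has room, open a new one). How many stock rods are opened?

8

  95 → stock rod 1 (new)  [load 95/165]
  135 → stock rod 2 (new)  [load 135/165]
  35 → stock rod 1  [load 130/165]
  125 → stock rod 3 (new)  [load 125/165]
  150 → stock rod 4 (new)  [load 150/165]
  155 → stock rod 5 (new)  [load 155/165]
  75 → stock rod 6 (new)  [load 75/165]
  30 → stock rod 1  [load 160/165]
  75 → stock rod 6  [load 150/165]
  85 → stock rod 7 (new)  [load 85/165]
  55 → stock rod 7  [load 140/165]
  45 → stock rod 8 (new)  [load 45/165]
  55 → stock rod 8  [load 100/165]
8 stock rods opened.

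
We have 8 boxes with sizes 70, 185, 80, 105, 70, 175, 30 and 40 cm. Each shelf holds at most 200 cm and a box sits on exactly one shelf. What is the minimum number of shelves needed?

Total = 185 + 175 + 105 + 80 + 70 + 70 + 40 + 30 = 755 cm.
Lower bound: ⌈755/200⌉ = 4 shelves.
A packing using 5 shelves:
  shelf 1: 185 = 185
  shelf 2: 175 = 175
  shelf 3: 105 + 80 = 185
  shelf 4: 70 + 70 + 40 = 180
  shelf 5: 30 = 30
No arrangement into 4 shelves stays within capacity, so 5 is optimal.

5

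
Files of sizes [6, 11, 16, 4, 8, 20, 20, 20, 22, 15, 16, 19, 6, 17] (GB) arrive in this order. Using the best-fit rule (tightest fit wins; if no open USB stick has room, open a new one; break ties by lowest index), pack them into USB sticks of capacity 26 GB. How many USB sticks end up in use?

10

  6 → USB stick 1 (new)  [load 6/26]
  11 → USB stick 1  [load 17/26]
  16 → USB stick 2 (new)  [load 16/26]
  4 → USB stick 1  [load 21/26]
  8 → USB stick 2  [load 24/26]
  20 → USB stick 3 (new)  [load 20/26]
  20 → USB stick 4 (new)  [load 20/26]
  20 → USB stick 5 (new)  [load 20/26]
  22 → USB stick 6 (new)  [load 22/26]
  15 → USB stick 7 (new)  [load 15/26]
  16 → USB stick 8 (new)  [load 16/26]
  19 → USB stick 9 (new)  [load 19/26]
  6 → USB stick 3  [load 26/26]
  17 → USB stick 10 (new)  [load 17/26]
10 USB sticks opened.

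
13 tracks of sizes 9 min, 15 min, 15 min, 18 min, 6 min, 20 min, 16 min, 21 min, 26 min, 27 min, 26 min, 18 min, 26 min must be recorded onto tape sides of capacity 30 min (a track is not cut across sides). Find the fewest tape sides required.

10

Total = 27 + 26 + 26 + 26 + 21 + 20 + 18 + 18 + 16 + 15 + 15 + 9 + 6 = 243 min.
Lower bound: ⌈243/30⌉ = 9 tape sides.
A packing using 10 tape sides:
  side 1: 27 = 27
  side 2: 26 = 26
  side 3: 26 = 26
  side 4: 26 = 26
  side 5: 21 + 9 = 30
  side 6: 20 + 6 = 26
  side 7: 18 = 18
  side 8: 18 = 18
  side 9: 16 = 16
  side 10: 15 + 15 = 30
No arrangement into 9 tape sides stays within capacity, so 10 is optimal.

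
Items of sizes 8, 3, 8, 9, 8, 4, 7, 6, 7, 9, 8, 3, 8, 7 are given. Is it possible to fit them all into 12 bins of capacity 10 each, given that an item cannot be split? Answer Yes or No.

A valid assignment using 11 bins:
  bin 1: 9 = 9
  bin 2: 9 = 9
  bin 3: 8 = 8
  bin 4: 8 = 8
  bin 5: 8 = 8
  bin 6: 8 = 8
  bin 7: 8 = 8
  bin 8: 7 + 3 = 10
  bin 9: 7 + 3 = 10
  bin 10: 7 = 7
  bin 11: 6 + 4 = 10
That uses only 11 ≤ 12, so 12 bins are enough.

Yes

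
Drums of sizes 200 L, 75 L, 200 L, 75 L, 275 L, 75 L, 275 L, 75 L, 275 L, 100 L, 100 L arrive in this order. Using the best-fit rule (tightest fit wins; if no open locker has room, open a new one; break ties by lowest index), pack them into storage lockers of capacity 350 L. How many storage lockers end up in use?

  200 → locker 1 (new)  [load 200/350]
  75 → locker 1  [load 275/350]
  200 → locker 2 (new)  [load 200/350]
  75 → locker 1  [load 350/350]
  275 → locker 3 (new)  [load 275/350]
  75 → locker 3  [load 350/350]
  275 → locker 4 (new)  [load 275/350]
  75 → locker 4  [load 350/350]
  275 → locker 5 (new)  [load 275/350]
  100 → locker 2  [load 300/350]
  100 → locker 6 (new)  [load 100/350]
6 storage lockers opened.

6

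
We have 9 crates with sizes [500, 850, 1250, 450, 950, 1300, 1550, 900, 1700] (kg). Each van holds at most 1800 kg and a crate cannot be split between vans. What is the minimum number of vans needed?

Total = 1700 + 1550 + 1300 + 1250 + 950 + 900 + 850 + 500 + 450 = 9450 kg.
Lower bound: ⌈9450/1800⌉ = 6 vans.
A packing using 6 vans:
  van 1: 1700 = 1700
  van 2: 1550 = 1550
  van 3: 1300 + 500 = 1800
  van 4: 1250 + 450 = 1700
  van 5: 950 + 850 = 1800
  van 6: 900 = 900
This matches the lower bound, so 6 is optimal.

6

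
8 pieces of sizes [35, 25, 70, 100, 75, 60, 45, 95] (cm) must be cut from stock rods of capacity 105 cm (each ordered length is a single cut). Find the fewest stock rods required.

5

Total = 100 + 95 + 75 + 70 + 60 + 45 + 35 + 25 = 505 cm.
Lower bound: ⌈505/105⌉ = 5 stock rods.
A packing using 5 stock rods:
  stock rod 1: 100 = 100
  stock rod 2: 95 = 95
  stock rod 3: 75 + 25 = 100
  stock rod 4: 70 + 35 = 105
  stock rod 5: 60 + 45 = 105
This matches the lower bound, so 5 is optimal.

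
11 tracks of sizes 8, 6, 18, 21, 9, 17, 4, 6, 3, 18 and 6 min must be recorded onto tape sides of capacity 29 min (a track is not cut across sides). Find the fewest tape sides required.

Total = 21 + 18 + 18 + 17 + 9 + 8 + 6 + 6 + 6 + 4 + 3 = 116 min.
Lower bound: ⌈116/29⌉ = 4 tape sides.
A packing using 5 tape sides:
  side 1: 21 + 8 = 29
  side 2: 18 + 9 = 27
  side 3: 18 + 6 + 4 = 28
  side 4: 17 + 6 + 6 = 29
  side 5: 3 = 3
No arrangement into 4 tape sides stays within capacity, so 5 is optimal.

5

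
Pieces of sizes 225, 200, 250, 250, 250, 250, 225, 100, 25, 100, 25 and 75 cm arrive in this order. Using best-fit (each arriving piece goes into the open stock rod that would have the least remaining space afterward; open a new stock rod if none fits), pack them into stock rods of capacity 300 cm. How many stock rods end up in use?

  225 → stock rod 1 (new)  [load 225/300]
  200 → stock rod 2 (new)  [load 200/300]
  250 → stock rod 3 (new)  [load 250/300]
  250 → stock rod 4 (new)  [load 250/300]
  250 → stock rod 5 (new)  [load 250/300]
  250 → stock rod 6 (new)  [load 250/300]
  225 → stock rod 7 (new)  [load 225/300]
  100 → stock rod 2  [load 300/300]
  25 → stock rod 3  [load 275/300]
  100 → stock rod 8 (new)  [load 100/300]
  25 → stock rod 3  [load 300/300]
  75 → stock rod 1  [load 300/300]
8 stock rods opened.

8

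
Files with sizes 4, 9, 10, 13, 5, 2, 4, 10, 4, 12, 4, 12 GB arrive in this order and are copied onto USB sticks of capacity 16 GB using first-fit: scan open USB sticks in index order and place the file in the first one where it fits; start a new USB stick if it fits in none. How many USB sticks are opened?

6

  4 → USB stick 1 (new)  [load 4/16]
  9 → USB stick 1  [load 13/16]
  10 → USB stick 2 (new)  [load 10/16]
  13 → USB stick 3 (new)  [load 13/16]
  5 → USB stick 2  [load 15/16]
  2 → USB stick 1  [load 15/16]
  4 → USB stick 4 (new)  [load 4/16]
  10 → USB stick 4  [load 14/16]
  4 → USB stick 5 (new)  [load 4/16]
  12 → USB stick 5  [load 16/16]
  4 → USB stick 6 (new)  [load 4/16]
  12 → USB stick 6  [load 16/16]
6 USB sticks opened.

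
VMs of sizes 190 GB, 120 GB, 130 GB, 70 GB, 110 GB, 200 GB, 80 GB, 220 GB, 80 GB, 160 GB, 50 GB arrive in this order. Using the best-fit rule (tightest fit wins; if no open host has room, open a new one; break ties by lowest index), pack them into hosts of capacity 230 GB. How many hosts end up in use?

7

  190 → host 1 (new)  [load 190/230]
  120 → host 2 (new)  [load 120/230]
  130 → host 3 (new)  [load 130/230]
  70 → host 3  [load 200/230]
  110 → host 2  [load 230/230]
  200 → host 4 (new)  [load 200/230]
  80 → host 5 (new)  [load 80/230]
  220 → host 6 (new)  [load 220/230]
  80 → host 5  [load 160/230]
  160 → host 7 (new)  [load 160/230]
  50 → host 5  [load 210/230]
7 hosts opened.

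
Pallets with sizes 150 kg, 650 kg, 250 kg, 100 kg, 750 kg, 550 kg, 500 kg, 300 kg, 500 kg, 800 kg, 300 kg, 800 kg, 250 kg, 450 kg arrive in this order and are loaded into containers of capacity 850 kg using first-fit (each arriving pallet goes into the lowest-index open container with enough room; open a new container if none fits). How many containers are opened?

8

  150 → container 1 (new)  [load 150/850]
  650 → container 1  [load 800/850]
  250 → container 2 (new)  [load 250/850]
  100 → container 2  [load 350/850]
  750 → container 3 (new)  [load 750/850]
  550 → container 4 (new)  [load 550/850]
  500 → container 2  [load 850/850]
  300 → container 4  [load 850/850]
  500 → container 5 (new)  [load 500/850]
  800 → container 6 (new)  [load 800/850]
  300 → container 5  [load 800/850]
  800 → container 7 (new)  [load 800/850]
  250 → container 8 (new)  [load 250/850]
  450 → container 8  [load 700/850]
8 containers opened.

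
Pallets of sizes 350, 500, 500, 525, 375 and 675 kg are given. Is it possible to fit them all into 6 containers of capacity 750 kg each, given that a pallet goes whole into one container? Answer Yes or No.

Yes

A valid assignment using 5 containers:
  container 1: 675 = 675
  container 2: 525 = 525
  container 3: 500 = 500
  container 4: 500 = 500
  container 5: 375 + 350 = 725
That uses only 5 ≤ 6, so 6 containers are enough.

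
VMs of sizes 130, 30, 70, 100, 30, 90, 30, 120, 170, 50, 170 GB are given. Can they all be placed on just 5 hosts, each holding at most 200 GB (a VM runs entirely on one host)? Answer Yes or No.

Yes

A valid assignment using 5 hosts:
  host 1: 170 + 30 = 200
  host 2: 170 + 30 = 200
  host 3: 130 + 70 = 200
  host 4: 120 + 50 + 30 = 200
  host 5: 100 + 90 = 190
Every load is within 200 GB, so 5 hosts suffice.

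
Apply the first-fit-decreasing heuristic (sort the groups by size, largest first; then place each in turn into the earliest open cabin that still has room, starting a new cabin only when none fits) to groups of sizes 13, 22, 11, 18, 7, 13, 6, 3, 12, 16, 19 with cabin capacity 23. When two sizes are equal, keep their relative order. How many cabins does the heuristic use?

7

Sorted descending: 22, 19, 18, 16, 13, 13, 12, 11, 7, 6, 3.
  22 → cabin 1 (new)  [load 22/23]
  19 → cabin 2 (new)  [load 19/23]
  18 → cabin 3 (new)  [load 18/23]
  16 → cabin 4 (new)  [load 16/23]
  13 → cabin 5 (new)  [load 13/23]
  13 → cabin 6 (new)  [load 13/23]
  12 → cabin 7 (new)  [load 12/23]
  11 → cabin 7  [load 23/23]
  7 → cabin 4  [load 23/23]
  6 → cabin 5  [load 19/23]
  3 → cabin 2  [load 22/23]
7 cabins opened.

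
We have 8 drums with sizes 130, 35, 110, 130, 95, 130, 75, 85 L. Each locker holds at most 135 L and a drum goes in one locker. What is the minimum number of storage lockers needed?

7

Total = 130 + 130 + 130 + 110 + 95 + 85 + 75 + 35 = 790 L.
Lower bound: ⌈790/135⌉ = 6 storage lockers.
Also, 7 drums each exceed 135/2 L, and no two of those can share a locker, so at least 7 storage lockers are needed.
A packing using 7 storage lockers:
  locker 1: 130 = 130
  locker 2: 130 = 130
  locker 3: 130 = 130
  locker 4: 110 = 110
  locker 5: 95 + 35 = 130
  locker 6: 85 = 85
  locker 7: 75 = 75
This matches the lower bound, so 7 is optimal.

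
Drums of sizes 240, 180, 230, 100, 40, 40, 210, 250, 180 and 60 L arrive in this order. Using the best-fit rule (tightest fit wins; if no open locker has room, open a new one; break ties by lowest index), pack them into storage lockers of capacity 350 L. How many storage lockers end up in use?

6

  240 → locker 1 (new)  [load 240/350]
  180 → locker 2 (new)  [load 180/350]
  230 → locker 3 (new)  [load 230/350]
  100 → locker 1  [load 340/350]
  40 → locker 3  [load 270/350]
  40 → locker 3  [load 310/350]
  210 → locker 4 (new)  [load 210/350]
  250 → locker 5 (new)  [load 250/350]
  180 → locker 6 (new)  [load 180/350]
  60 → locker 5  [load 310/350]
6 storage lockers opened.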